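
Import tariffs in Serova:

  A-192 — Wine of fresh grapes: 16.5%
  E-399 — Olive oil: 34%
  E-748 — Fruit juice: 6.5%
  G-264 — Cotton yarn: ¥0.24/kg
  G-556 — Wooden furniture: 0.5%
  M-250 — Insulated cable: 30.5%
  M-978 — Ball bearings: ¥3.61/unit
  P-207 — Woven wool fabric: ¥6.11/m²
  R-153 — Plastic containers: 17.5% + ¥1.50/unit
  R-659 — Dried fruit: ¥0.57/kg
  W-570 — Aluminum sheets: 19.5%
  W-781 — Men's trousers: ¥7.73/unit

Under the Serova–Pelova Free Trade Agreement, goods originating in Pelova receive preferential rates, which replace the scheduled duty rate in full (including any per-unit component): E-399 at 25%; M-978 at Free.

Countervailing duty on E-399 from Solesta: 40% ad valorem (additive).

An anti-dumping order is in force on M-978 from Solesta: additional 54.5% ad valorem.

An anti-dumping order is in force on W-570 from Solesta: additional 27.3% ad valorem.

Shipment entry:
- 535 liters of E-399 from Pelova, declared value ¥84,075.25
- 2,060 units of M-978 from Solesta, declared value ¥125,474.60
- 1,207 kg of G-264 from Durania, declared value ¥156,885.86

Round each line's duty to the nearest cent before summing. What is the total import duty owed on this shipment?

Line 1 (E-399, Pelova, 535 liters, ¥84,075.25):
Base rate for E-399 is 34%.
Origin Pelova qualifies under the Serova–Pelova agreement and E-399 is covered: preferential rate 25% applies instead.
The additional-duty order on E-399 targets Solesta, not Pelova; it does not apply.
Duty = ¥84,075.25 × 25% = ¥21,018.81.
Line 2 (M-978, Solesta, 2,060 units, ¥125,474.60):
Base rate for M-978 is ¥3.61/unit.
M-978 has an FTA preferential rate, but origin Solesta is not Pelova; base rate stands.
Additional duty on M-978 from Solesta: +54.5% ad valorem. Applied ad valorem rate = 54.5%.
Duty = ¥125,474.60 × 54.5% + 2,060 × ¥3.61 = ¥75,820.26.
Line 3 (G-264, Durania, 1,207 kg, ¥156,885.86):
Base rate for G-264 is ¥0.24/kg.
Duty = 1,207 × ¥0.24 = ¥289.68.
Total = ¥21,018.81 + ¥75,820.26 + ¥289.68 = ¥97,128.75.

¥97,128.75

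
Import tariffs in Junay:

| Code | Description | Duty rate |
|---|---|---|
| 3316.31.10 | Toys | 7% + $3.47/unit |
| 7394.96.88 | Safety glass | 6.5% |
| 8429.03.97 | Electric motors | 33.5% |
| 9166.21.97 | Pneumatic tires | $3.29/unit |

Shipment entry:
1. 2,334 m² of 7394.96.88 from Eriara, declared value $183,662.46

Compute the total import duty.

$11,938.06

Line 1 (7394.96.88, Eriara, 2,334 m², $183,662.46):
Base rate for 7394.96.88 is 6.5%.
Duty = $183,662.46 × 6.5% = $11,938.06.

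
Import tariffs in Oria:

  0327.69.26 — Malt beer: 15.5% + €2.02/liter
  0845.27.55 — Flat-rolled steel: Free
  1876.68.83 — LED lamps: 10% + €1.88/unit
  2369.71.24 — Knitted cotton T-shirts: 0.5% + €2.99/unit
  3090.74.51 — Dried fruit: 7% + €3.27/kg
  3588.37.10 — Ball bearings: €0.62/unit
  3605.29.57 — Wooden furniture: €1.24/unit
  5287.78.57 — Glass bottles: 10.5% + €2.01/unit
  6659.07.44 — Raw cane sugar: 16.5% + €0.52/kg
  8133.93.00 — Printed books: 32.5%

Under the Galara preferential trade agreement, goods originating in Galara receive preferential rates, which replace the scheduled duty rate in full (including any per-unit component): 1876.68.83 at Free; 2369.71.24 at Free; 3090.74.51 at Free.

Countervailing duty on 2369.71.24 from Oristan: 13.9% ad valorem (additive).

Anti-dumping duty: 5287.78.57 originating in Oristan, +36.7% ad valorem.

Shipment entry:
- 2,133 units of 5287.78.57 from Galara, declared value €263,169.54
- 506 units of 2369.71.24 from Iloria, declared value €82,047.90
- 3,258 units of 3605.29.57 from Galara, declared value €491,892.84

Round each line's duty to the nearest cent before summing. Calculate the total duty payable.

€37,883.23

Line 1 (5287.78.57, Galara, 2,133 units, €263,169.54):
Base rate for 5287.78.57 is 10.5% + €2.01/unit.
Origin Galara is the FTA partner but 5287.78.57 is not on the preference list; base rate stands.
The additional-duty order on 5287.78.57 targets Oristan, not Galara; it does not apply.
Duty = €263,169.54 × 10.5% + 2,133 × €2.01 = €31,920.13.
Line 2 (2369.71.24, Iloria, 506 units, €82,047.90):
Base rate for 2369.71.24 is 0.5% + €2.99/unit.
2369.71.24 has an FTA preferential rate, but origin Iloria is not Galara; base rate stands.
The additional-duty order on 2369.71.24 targets Oristan, not Iloria; it does not apply.
Duty = €82,047.90 × 0.5% + 506 × €2.99 = €1,923.18.
Line 3 (3605.29.57, Galara, 3,258 units, €491,892.84):
Base rate for 3605.29.57 is €1.24/unit.
Origin Galara is the FTA partner but 3605.29.57 is not on the preference list; base rate stands.
Duty = 3,258 × €1.24 = €4,039.92.
Total = €31,920.13 + €1,923.18 + €4,039.92 = €37,883.23.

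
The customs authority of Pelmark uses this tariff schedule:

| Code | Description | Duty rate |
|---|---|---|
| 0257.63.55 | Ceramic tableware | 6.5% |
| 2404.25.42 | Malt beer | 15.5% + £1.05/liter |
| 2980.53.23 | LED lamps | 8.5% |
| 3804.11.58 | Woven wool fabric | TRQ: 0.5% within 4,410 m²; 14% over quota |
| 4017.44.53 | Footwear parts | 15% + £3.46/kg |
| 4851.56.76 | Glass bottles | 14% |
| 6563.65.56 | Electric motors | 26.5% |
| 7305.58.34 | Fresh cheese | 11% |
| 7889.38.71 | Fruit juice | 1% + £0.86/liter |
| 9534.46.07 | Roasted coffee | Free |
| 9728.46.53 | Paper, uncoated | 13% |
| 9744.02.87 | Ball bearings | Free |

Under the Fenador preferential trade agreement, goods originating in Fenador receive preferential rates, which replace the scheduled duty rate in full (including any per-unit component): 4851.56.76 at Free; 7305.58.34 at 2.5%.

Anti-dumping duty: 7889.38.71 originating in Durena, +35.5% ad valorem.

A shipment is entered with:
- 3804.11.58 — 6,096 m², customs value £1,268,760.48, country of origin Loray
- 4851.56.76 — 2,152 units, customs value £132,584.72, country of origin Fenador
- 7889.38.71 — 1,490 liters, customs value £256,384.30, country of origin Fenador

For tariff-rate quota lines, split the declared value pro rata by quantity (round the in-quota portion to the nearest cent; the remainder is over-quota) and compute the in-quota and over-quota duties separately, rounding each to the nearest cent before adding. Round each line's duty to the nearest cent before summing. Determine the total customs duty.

Line 1 (3804.11.58, Loray, 6,096 m², £1,268,760.48):
Code 3804.11.58 is under a tariff-rate quota (threshold 4,410 m²). In-quota: 4,410 m² at 0.5%; over-quota: 1,686 m² at 14%.
Pro-rata value split: in-quota = £1,268,760.48 × 4,410/6,096 = £917,853.30; over-quota = £1,268,760.48 − £917,853.30 = £350,907.18.
In-quota duty = £917,853.30 × 0.5% = £4,589.27. Over-quota duty = £350,907.18 × 14% = £49,127.01.
Line duty = £4,589.27 + £49,127.01 = £53,716.28.
Line 2 (4851.56.76, Fenador, 2,152 units, £132,584.72):
Base rate for 4851.56.76 is 14%.
Origin Fenador qualifies under the Pelmark–Fenador agreement and 4851.56.76 is covered: preferential rate Free applies instead.
Duty = £132,584.72 × 0% = £0.00.
Line 3 (7889.38.71, Fenador, 1,490 liters, £256,384.30):
Base rate for 7889.38.71 is 1% + £0.86/liter.
Origin Fenador is the FTA partner but 7889.38.71 is not on the preference list; base rate stands.
The additional-duty order on 7889.38.71 targets Durena, not Fenador; it does not apply.
Duty = £256,384.30 × 1% + 1,490 × £0.86 = £3,845.24.
Total = £53,716.28 + £0.00 + £3,845.24 = £57,561.52.

£57,561.52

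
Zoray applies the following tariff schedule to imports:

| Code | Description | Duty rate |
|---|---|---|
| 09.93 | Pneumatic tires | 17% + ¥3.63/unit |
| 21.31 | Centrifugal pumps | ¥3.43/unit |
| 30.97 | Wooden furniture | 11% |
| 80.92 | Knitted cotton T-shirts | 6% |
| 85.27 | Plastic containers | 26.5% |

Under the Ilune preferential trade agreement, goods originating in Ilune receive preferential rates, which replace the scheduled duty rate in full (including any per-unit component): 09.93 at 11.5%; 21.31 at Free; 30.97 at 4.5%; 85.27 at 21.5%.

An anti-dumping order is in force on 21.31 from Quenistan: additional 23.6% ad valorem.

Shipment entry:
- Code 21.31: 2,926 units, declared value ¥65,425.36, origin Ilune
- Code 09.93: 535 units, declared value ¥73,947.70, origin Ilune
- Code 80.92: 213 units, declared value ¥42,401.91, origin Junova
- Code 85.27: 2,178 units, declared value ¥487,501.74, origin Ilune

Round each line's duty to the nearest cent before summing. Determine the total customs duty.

Line 1 (21.31, Ilune, 2,926 units, ¥65,425.36):
Base rate for 21.31 is ¥3.43/unit.
Origin Ilune qualifies under the Zoray–Ilune agreement and 21.31 is covered: preferential rate Free applies instead.
The additional-duty order on 21.31 targets Quenistan, not Ilune; it does not apply.
Duty = ¥65,425.36 × 0% = ¥0.00.
Line 2 (09.93, Ilune, 535 units, ¥73,947.70):
Base rate for 09.93 is 17% + ¥3.63/unit.
Origin Ilune qualifies under the Zoray–Ilune agreement and 09.93 is covered: preferential rate 11.5% applies instead.
Duty = ¥73,947.70 × 11.5% = ¥8,503.99.
Line 3 (80.92, Junova, 213 units, ¥42,401.91):
Base rate for 80.92 is 6%.
Duty = ¥42,401.91 × 6% = ¥2,544.11.
Line 4 (85.27, Ilune, 2,178 units, ¥487,501.74):
Base rate for 85.27 is 26.5%.
Origin Ilune qualifies under the Zoray–Ilune agreement and 85.27 is covered: preferential rate 21.5% applies instead.
Duty = ¥487,501.74 × 21.5% = ¥104,812.87.
Total = ¥0.00 + ¥8,503.99 + ¥2,544.11 + ¥104,812.87 = ¥115,860.97.

¥115,860.97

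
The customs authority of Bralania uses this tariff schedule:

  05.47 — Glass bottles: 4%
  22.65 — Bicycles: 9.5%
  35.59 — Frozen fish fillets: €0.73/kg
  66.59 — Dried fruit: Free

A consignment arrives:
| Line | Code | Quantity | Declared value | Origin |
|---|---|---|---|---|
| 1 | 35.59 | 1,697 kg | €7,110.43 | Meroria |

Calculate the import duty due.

€1,238.81

Line 1 (35.59, Meroria, 1,697 kg, €7,110.43):
Base rate for 35.59 is €0.73/kg.
Duty = 1,697 × €0.73 = €1,238.81.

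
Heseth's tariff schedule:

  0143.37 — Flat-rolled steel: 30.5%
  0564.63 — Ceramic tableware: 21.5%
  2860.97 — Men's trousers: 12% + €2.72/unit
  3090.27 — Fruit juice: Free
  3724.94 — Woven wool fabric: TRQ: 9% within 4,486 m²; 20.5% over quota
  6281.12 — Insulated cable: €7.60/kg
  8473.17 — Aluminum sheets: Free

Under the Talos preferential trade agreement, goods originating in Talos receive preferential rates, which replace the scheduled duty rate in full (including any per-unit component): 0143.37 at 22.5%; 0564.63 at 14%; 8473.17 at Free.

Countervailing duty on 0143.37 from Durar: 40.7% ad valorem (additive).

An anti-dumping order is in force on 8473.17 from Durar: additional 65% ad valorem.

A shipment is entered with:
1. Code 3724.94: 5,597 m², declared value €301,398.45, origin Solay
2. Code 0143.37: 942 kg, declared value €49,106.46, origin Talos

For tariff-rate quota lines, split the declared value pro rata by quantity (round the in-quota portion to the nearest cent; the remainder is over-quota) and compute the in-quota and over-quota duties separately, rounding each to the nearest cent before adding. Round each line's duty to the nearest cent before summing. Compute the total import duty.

€45,054.96

Line 1 (3724.94, Solay, 5,597 m², €301,398.45):
Code 3724.94 is under a tariff-rate quota (threshold 4,486 m²). In-quota: 4,486 m² at 9%; over-quota: 1,111 m² at 20.5%.
Pro-rata value split: in-quota = €301,398.45 × 4,486/5,597 = €241,571.10; over-quota = €301,398.45 − €241,571.10 = €59,827.35.
In-quota duty = €241,571.10 × 9% = €21,741.40. Over-quota duty = €59,827.35 × 20.5% = €12,264.61.
Line duty = €21,741.40 + €12,264.61 = €34,006.01.
Line 2 (0143.37, Talos, 942 kg, €49,106.46):
Base rate for 0143.37 is 30.5%.
Origin Talos qualifies under the Heseth–Talos agreement and 0143.37 is covered: preferential rate 22.5% applies instead.
The additional-duty order on 0143.37 targets Durar, not Talos; it does not apply.
Duty = €49,106.46 × 22.5% = €11,048.95.
Total = €34,006.01 + €11,048.95 = €45,054.96.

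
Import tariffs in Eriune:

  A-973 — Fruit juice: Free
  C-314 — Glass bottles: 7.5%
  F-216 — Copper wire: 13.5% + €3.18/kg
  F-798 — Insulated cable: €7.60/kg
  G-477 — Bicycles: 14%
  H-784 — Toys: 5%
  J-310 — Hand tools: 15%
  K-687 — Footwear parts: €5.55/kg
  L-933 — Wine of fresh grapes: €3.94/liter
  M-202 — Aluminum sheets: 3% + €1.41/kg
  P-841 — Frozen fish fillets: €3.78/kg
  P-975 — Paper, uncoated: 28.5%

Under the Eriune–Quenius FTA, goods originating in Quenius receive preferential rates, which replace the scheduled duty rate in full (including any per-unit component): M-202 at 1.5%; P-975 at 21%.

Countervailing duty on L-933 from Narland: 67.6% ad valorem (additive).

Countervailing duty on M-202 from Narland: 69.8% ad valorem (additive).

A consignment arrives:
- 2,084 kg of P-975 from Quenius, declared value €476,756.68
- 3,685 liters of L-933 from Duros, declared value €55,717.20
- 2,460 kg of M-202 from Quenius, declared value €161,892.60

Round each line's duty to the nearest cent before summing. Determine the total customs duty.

Line 1 (P-975, Quenius, 2,084 kg, €476,756.68):
Base rate for P-975 is 28.5%.
Origin Quenius qualifies under the Eriune–Quenius agreement and P-975 is covered: preferential rate 21% applies instead.
Duty = €476,756.68 × 21% = €100,118.90.
Line 2 (L-933, Duros, 3,685 liters, €55,717.20):
Base rate for L-933 is €3.94/liter.
The additional-duty order on L-933 targets Narland, not Duros; it does not apply.
Duty = 3,685 × €3.94 = €14,518.90.
Line 3 (M-202, Quenius, 2,460 kg, €161,892.60):
Base rate for M-202 is 3% + €1.41/kg.
Origin Quenius qualifies under the Eriune–Quenius agreement and M-202 is covered: preferential rate 1.5% applies instead.
The additional-duty order on M-202 targets Narland, not Quenius; it does not apply.
Duty = €161,892.60 × 1.5% = €2,428.39.
Total = €100,118.90 + €14,518.90 + €2,428.39 = €117,066.19.

€117,066.19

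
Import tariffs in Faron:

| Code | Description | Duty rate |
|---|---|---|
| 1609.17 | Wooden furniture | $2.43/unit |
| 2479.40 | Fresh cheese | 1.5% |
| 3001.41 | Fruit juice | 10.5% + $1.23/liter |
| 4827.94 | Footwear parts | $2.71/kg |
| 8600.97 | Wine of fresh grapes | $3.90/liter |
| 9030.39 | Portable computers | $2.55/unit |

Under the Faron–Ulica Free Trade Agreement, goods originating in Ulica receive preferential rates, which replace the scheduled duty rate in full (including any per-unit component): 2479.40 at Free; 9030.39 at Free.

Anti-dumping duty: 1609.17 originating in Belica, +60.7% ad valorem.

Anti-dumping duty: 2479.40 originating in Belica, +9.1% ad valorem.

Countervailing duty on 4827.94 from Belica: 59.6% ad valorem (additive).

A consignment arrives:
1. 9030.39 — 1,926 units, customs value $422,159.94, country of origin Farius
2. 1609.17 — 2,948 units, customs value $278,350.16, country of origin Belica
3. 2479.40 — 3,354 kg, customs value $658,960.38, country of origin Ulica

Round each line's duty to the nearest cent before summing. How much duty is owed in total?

Line 1 (9030.39, Farius, 1,926 units, $422,159.94):
Base rate for 9030.39 is $2.55/unit.
9030.39 has an FTA preferential rate, but origin Farius is not Ulica; base rate stands.
Duty = 1,926 × $2.55 = $4,911.30.
Line 2 (1609.17, Belica, 2,948 units, $278,350.16):
Base rate for 1609.17 is $2.43/unit.
Additional duty on 1609.17 from Belica: +60.7% ad valorem. Applied ad valorem rate = 60.7%.
Duty = $278,350.16 × 60.7% + 2,948 × $2.43 = $176,122.19.
Line 3 (2479.40, Ulica, 3,354 kg, $658,960.38):
Base rate for 2479.40 is 1.5%.
Origin Ulica qualifies under the Faron–Ulica agreement and 2479.40 is covered: preferential rate Free applies instead.
The additional-duty order on 2479.40 targets Belica, not Ulica; it does not apply.
Duty = $658,960.38 × 0% = $0.00.
Total = $4,911.30 + $176,122.19 + $0.00 = $181,033.49.

$181,033.49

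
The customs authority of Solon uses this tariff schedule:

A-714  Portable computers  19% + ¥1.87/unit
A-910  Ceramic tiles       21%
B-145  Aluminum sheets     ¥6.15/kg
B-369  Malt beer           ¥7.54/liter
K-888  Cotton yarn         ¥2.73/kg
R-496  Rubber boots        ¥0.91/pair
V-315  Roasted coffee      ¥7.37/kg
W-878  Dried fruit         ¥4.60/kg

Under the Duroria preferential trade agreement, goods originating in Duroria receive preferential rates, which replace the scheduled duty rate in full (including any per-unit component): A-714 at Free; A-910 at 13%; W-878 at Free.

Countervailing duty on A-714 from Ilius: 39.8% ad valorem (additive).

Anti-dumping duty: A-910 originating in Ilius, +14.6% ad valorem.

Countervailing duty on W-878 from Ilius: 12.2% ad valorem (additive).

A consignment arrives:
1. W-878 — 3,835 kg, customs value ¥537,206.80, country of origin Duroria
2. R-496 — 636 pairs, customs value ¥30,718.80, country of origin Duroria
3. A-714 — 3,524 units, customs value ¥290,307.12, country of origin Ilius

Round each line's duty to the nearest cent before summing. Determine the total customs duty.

¥177,869.23

Line 1 (W-878, Duroria, 3,835 kg, ¥537,206.80):
Base rate for W-878 is ¥4.60/kg.
Origin Duroria qualifies under the Solon–Duroria agreement and W-878 is covered: preferential rate Free applies instead.
The additional-duty order on W-878 targets Ilius, not Duroria; it does not apply.
Duty = ¥537,206.80 × 0% = ¥0.00.
Line 2 (R-496, Duroria, 636 pairs, ¥30,718.80):
Base rate for R-496 is ¥0.91/pair.
Origin Duroria is the FTA partner but R-496 is not on the preference list; base rate stands.
Duty = 636 × ¥0.91 = ¥578.76.
Line 3 (A-714, Ilius, 3,524 units, ¥290,307.12):
Base rate for A-714 is 19% + ¥1.87/unit.
A-714 has an FTA preferential rate, but origin Ilius is not Duroria; base rate stands.
Additional duty on A-714 from Ilius: +39.8%. Applied ad valorem rate: 19% + 39.8% = 58.8%.
Duty = ¥290,307.12 × 58.8% + 3,524 × ¥1.87 = ¥177,290.47.
Total = ¥0.00 + ¥578.76 + ¥177,290.47 = ¥177,869.23.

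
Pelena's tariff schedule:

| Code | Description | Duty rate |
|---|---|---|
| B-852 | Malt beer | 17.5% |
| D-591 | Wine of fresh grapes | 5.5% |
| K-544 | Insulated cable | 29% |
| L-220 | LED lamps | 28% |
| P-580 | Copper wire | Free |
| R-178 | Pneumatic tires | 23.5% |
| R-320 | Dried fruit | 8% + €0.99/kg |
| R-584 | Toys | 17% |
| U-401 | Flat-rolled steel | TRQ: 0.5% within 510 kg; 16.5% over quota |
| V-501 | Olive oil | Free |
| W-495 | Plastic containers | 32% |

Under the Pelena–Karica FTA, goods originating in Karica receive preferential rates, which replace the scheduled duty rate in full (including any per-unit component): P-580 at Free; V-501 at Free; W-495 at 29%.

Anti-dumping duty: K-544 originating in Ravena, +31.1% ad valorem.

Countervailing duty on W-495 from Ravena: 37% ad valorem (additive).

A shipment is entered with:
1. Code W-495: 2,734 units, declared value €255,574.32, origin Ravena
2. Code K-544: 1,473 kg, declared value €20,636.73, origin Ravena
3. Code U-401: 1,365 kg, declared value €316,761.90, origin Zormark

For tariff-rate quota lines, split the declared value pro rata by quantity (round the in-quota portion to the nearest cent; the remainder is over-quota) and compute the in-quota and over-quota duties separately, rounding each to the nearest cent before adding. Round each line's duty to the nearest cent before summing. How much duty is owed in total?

€222,078.56

Line 1 (W-495, Ravena, 2,734 units, €255,574.32):
Base rate for W-495 is 32%.
W-495 has an FTA preferential rate, but origin Ravena is not Karica; base rate stands.
Additional duty on W-495 from Ravena: +37%. Applied ad valorem rate: 32% + 37% = 69%.
Duty = €255,574.32 × 69% = €176,346.28.
Line 2 (K-544, Ravena, 1,473 kg, €20,636.73):
Base rate for K-544 is 29%.
Additional duty on K-544 from Ravena: +31.1%. Applied ad valorem rate: 29% + 31.1% = 60.1%.
Duty = €20,636.73 × 60.1% = €12,402.67.
Line 3 (U-401, Zormark, 1,365 kg, €316,761.90):
Code U-401 is under a tariff-rate quota (threshold 510 kg). In-quota: 510 kg at 0.5%; over-quota: 855 kg at 16.5%.
Pro-rata value split: in-quota = €316,761.90 × 510/1,365 = €118,350.60; over-quota = €316,761.90 − €118,350.60 = €198,411.30.
In-quota duty = €118,350.60 × 0.5% = €591.75. Over-quota duty = €198,411.30 × 16.5% = €32,737.86.
Line duty = €591.75 + €32,737.86 = €33,329.61.
Total = €176,346.28 + €12,402.67 + €33,329.61 = €222,078.56.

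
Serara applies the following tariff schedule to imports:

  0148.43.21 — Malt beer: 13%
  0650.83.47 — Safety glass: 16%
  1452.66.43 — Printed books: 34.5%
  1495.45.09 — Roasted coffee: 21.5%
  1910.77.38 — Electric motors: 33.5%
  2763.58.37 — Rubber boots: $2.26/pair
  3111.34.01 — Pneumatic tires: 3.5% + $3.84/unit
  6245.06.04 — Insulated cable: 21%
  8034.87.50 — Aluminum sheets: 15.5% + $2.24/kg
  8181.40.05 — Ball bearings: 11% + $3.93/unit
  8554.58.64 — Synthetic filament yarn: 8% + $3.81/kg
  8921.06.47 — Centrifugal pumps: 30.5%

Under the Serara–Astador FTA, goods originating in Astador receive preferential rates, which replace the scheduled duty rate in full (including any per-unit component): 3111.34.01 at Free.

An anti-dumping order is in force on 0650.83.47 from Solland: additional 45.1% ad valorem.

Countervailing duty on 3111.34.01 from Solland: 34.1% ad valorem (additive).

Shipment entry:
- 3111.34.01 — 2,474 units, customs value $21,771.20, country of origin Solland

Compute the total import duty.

Line 1 (3111.34.01, Solland, 2,474 units, $21,771.20):
Base rate for 3111.34.01 is 3.5% + $3.84/unit.
3111.34.01 has an FTA preferential rate, but origin Solland is not Astador; base rate stands.
Additional duty on 3111.34.01 from Solland: +34.1%. Applied ad valorem rate: 3.5% + 34.1% = 37.6%.
Duty = $21,771.20 × 37.6% + 2,474 × $3.84 = $17,686.13.

$17,686.13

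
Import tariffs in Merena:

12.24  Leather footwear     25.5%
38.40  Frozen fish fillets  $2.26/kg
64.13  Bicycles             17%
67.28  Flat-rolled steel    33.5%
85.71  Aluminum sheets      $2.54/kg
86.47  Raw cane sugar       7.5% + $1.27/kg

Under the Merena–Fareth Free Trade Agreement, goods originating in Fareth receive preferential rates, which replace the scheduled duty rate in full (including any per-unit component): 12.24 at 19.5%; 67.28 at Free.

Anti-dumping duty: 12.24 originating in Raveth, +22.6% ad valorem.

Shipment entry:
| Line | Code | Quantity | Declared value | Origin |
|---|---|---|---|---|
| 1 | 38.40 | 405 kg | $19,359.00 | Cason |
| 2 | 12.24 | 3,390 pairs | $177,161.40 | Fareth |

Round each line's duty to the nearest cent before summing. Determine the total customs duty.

Line 1 (38.40, Cason, 405 kg, $19,359.00):
Base rate for 38.40 is $2.26/kg.
Duty = 405 × $2.26 = $915.30.
Line 2 (12.24, Fareth, 3,390 pairs, $177,161.40):
Base rate for 12.24 is 25.5%.
Origin Fareth qualifies under the Merena–Fareth agreement and 12.24 is covered: preferential rate 19.5% applies instead.
The additional-duty order on 12.24 targets Raveth, not Fareth; it does not apply.
Duty = $177,161.40 × 19.5% = $34,546.47.
Total = $915.30 + $34,546.47 = $35,461.77.

$35,461.77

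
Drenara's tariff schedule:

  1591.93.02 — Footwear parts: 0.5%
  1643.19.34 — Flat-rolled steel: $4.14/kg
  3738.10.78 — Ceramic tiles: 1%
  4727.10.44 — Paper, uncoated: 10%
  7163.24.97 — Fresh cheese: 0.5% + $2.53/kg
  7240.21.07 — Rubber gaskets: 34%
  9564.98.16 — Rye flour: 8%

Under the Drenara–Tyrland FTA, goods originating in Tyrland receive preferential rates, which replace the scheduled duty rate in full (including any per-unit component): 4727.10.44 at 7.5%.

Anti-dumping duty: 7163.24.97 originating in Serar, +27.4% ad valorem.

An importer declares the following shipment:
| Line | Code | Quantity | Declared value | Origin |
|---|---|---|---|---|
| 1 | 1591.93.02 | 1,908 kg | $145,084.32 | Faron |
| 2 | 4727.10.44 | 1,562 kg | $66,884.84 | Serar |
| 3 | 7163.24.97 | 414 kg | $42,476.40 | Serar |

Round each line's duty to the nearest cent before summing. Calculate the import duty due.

Line 1 (1591.93.02, Faron, 1,908 kg, $145,084.32):
Base rate for 1591.93.02 is 0.5%.
Duty = $145,084.32 × 0.5% = $725.42.
Line 2 (4727.10.44, Serar, 1,562 kg, $66,884.84):
Base rate for 4727.10.44 is 10%.
4727.10.44 has an FTA preferential rate, but origin Serar is not Tyrland; base rate stands.
Duty = $66,884.84 × 10% = $6,688.48.
Line 3 (7163.24.97, Serar, 414 kg, $42,476.40):
Base rate for 7163.24.97 is 0.5% + $2.53/kg.
Additional duty on 7163.24.97 from Serar: +27.4%. Applied ad valorem rate: 0.5% + 27.4% = 27.9%.
Duty = $42,476.40 × 27.9% + 414 × $2.53 = $12,898.34.
Total = $725.42 + $6,688.48 + $12,898.34 = $20,312.24.

$20,312.24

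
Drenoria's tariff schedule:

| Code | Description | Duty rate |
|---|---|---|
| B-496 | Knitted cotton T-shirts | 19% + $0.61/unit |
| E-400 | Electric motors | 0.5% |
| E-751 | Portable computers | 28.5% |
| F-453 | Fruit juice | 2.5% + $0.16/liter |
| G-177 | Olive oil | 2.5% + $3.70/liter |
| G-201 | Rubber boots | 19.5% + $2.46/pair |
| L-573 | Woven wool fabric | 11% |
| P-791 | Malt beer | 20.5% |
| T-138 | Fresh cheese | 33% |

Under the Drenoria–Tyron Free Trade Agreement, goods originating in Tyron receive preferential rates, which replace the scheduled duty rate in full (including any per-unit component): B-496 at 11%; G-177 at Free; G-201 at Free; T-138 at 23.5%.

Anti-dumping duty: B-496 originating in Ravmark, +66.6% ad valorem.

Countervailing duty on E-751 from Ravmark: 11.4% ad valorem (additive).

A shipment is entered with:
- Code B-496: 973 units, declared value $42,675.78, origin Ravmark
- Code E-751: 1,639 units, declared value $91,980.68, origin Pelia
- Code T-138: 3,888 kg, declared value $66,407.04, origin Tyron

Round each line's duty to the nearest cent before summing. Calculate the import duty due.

$78,944.14

Line 1 (B-496, Ravmark, 973 units, $42,675.78):
Base rate for B-496 is 19% + $0.61/unit.
B-496 has an FTA preferential rate, but origin Ravmark is not Tyron; base rate stands.
Additional duty on B-496 from Ravmark: +66.6%. Applied ad valorem rate: 19% + 66.6% = 85.6%.
Duty = $42,675.78 × 85.6% + 973 × $0.61 = $37,124.00.
Line 2 (E-751, Pelia, 1,639 units, $91,980.68):
Base rate for E-751 is 28.5%.
The additional-duty order on E-751 targets Ravmark, not Pelia; it does not apply.
Duty = $91,980.68 × 28.5% = $26,214.49.
Line 3 (T-138, Tyron, 3,888 kg, $66,407.04):
Base rate for T-138 is 33%.
Origin Tyron qualifies under the Drenoria–Tyron agreement and T-138 is covered: preferential rate 23.5% applies instead.
Duty = $66,407.04 × 23.5% = $15,605.65.
Total = $37,124.00 + $26,214.49 + $15,605.65 = $78,944.14.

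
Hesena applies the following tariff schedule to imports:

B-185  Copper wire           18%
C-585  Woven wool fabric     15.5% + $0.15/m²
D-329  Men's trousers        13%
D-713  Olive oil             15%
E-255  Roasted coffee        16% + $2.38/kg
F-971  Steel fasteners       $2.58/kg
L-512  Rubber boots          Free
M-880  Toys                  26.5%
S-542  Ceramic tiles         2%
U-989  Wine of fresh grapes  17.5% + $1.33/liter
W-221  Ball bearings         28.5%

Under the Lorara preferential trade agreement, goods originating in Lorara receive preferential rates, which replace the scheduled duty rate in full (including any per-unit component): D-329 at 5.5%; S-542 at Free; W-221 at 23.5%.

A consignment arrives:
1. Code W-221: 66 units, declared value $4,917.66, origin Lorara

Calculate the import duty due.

$1,155.65

Line 1 (W-221, Lorara, 66 units, $4,917.66):
Base rate for W-221 is 28.5%.
Origin Lorara qualifies under the Hesena–Lorara agreement and W-221 is covered: preferential rate 23.5% applies instead.
Duty = $4,917.66 × 23.5% = $1,155.65.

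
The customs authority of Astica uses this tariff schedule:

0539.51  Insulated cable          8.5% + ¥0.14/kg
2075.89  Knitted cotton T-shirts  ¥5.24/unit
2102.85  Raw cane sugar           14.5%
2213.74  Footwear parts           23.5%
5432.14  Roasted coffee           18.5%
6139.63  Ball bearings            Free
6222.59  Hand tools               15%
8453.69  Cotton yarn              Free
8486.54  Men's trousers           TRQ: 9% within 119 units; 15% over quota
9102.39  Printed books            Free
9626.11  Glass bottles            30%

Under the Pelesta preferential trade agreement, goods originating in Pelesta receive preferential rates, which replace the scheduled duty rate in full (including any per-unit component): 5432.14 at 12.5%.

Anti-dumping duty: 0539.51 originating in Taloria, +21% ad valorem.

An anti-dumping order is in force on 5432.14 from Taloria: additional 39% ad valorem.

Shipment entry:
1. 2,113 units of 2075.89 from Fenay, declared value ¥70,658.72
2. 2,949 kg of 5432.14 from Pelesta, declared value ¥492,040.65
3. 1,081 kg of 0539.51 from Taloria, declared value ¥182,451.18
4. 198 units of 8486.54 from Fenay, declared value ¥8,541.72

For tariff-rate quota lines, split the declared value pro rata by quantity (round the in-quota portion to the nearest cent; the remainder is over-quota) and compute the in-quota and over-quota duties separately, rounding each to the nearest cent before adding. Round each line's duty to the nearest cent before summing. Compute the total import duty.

Line 1 (2075.89, Fenay, 2,113 units, ¥70,658.72):
Base rate for 2075.89 is ¥5.24/unit.
Duty = 2,113 × ¥5.24 = ¥11,072.12.
Line 2 (5432.14, Pelesta, 2,949 kg, ¥492,040.65):
Base rate for 5432.14 is 18.5%.
Origin Pelesta qualifies under the Astica–Pelesta agreement and 5432.14 is covered: preferential rate 12.5% applies instead.
The additional-duty order on 5432.14 targets Taloria, not Pelesta; it does not apply.
Duty = ¥492,040.65 × 12.5% = ¥61,505.08.
Line 3 (0539.51, Taloria, 1,081 kg, ¥182,451.18):
Base rate for 0539.51 is 8.5% + ¥0.14/kg.
Additional duty on 0539.51 from Taloria: +21%. Applied ad valorem rate: 8.5% + 21% = 29.5%.
Duty = ¥182,451.18 × 29.5% + 1,081 × ¥0.14 = ¥53,974.44.
Line 4 (8486.54, Fenay, 198 units, ¥8,541.72):
Code 8486.54 is under a tariff-rate quota (threshold 119 units). In-quota: 119 units at 9%; over-quota: 79 units at 15%.
Pro-rata value split: in-quota = ¥8,541.72 × 119/198 = ¥5,133.66; over-quota = ¥8,541.72 − ¥5,133.66 = ¥3,408.06.
In-quota duty = ¥5,133.66 × 9% = ¥462.03. Over-quota duty = ¥3,408.06 × 15% = ¥511.21.
Line duty = ¥462.03 + ¥511.21 = ¥973.24.
Total = ¥11,072.12 + ¥61,505.08 + ¥53,974.44 + ¥973.24 = ¥127,524.88.

¥127,524.88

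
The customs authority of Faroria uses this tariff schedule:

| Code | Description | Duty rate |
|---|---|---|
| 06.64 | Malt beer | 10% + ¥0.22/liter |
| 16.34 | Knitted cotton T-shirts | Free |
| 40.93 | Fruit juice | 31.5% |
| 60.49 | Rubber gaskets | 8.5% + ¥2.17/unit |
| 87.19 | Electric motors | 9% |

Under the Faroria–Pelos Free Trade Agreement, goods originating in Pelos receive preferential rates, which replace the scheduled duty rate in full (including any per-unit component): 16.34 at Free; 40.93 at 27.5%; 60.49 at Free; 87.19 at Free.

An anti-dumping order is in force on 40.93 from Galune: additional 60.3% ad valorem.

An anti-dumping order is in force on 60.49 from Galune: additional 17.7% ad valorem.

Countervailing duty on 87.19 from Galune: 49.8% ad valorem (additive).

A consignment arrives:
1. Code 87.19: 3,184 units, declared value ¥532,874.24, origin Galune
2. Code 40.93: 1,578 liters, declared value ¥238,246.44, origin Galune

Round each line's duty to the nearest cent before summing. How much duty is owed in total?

Line 1 (87.19, Galune, 3,184 units, ¥532,874.24):
Base rate for 87.19 is 9%.
87.19 has an FTA preferential rate, but origin Galune is not Pelos; base rate stands.
Additional duty on 87.19 from Galune: +49.8%. Applied ad valorem rate: 9% + 49.8% = 58.8%.
Duty = ¥532,874.24 × 58.8% = ¥313,330.05.
Line 2 (40.93, Galune, 1,578 liters, ¥238,246.44):
Base rate for 40.93 is 31.5%.
40.93 has an FTA preferential rate, but origin Galune is not Pelos; base rate stands.
Additional duty on 40.93 from Galune: +60.3%. Applied ad valorem rate: 31.5% + 60.3% = 91.8%.
Duty = ¥238,246.44 × 91.8% = ¥218,710.23.
Total = ¥313,330.05 + ¥218,710.23 = ¥532,040.28.

¥532,040.28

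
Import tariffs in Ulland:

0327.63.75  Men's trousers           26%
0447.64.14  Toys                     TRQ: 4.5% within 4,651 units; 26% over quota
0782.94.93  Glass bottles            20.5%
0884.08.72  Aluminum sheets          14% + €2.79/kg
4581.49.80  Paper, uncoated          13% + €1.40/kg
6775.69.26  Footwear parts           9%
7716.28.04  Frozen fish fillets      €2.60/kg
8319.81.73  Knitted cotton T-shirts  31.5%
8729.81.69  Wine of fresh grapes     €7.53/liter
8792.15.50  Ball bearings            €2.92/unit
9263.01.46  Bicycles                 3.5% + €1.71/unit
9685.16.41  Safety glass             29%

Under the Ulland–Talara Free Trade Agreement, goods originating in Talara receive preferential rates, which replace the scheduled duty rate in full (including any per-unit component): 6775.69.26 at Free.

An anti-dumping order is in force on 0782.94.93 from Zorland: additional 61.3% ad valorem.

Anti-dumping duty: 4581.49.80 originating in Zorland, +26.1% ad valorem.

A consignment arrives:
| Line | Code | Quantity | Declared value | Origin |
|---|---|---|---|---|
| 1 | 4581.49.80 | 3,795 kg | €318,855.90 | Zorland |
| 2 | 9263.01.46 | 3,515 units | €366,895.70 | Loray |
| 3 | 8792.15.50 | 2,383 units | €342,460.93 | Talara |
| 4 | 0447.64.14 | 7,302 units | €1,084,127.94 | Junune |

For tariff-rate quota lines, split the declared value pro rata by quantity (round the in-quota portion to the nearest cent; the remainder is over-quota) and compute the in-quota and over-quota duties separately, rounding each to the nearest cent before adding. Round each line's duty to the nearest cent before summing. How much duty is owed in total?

€289,204.48

Line 1 (4581.49.80, Zorland, 3,795 kg, €318,855.90):
Base rate for 4581.49.80 is 13% + €1.40/kg.
Additional duty on 4581.49.80 from Zorland: +26.1%. Applied ad valorem rate: 13% + 26.1% = 39.1%.
Duty = €318,855.90 × 39.1% + 3,795 × €1.40 = €129,985.66.
Line 2 (9263.01.46, Loray, 3,515 units, €366,895.70):
Base rate for 9263.01.46 is 3.5% + €1.71/unit.
Duty = €366,895.70 × 3.5% + 3,515 × €1.71 = €18,852.00.
Line 3 (8792.15.50, Talara, 2,383 units, €342,460.93):
Base rate for 8792.15.50 is €2.92/unit.
Origin Talara is the FTA partner but 8792.15.50 is not on the preference list; base rate stands.
Duty = 2,383 × €2.92 = €6,958.36.
Line 4 (0447.64.14, Junune, 7,302 units, €1,084,127.94):
Code 0447.64.14 is under a tariff-rate quota (threshold 4,651 units). In-quota: 4,651 units at 4.5%; over-quota: 2,651 units at 26%.
Pro-rata value split: in-quota = €1,084,127.94 × 4,651/7,302 = €690,533.97; over-quota = €1,084,127.94 − €690,533.97 = €393,593.97.
In-quota duty = €690,533.97 × 4.5% = €31,074.03. Over-quota duty = €393,593.97 × 26% = €102,334.43.
Line duty = €31,074.03 + €102,334.43 = €133,408.46.
Total = €129,985.66 + €18,852.00 + €6,958.36 + €133,408.46 = €289,204.48.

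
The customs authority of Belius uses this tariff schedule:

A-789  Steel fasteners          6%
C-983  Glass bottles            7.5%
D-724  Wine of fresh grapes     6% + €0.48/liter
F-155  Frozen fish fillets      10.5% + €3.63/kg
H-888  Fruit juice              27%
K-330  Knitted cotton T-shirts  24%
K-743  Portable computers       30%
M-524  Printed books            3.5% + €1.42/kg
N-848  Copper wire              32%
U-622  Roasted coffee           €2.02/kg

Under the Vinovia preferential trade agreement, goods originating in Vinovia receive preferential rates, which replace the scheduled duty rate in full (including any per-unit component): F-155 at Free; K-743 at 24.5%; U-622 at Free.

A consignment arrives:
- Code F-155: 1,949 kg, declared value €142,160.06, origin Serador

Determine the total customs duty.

€22,001.68

Line 1 (F-155, Serador, 1,949 kg, €142,160.06):
Base rate for F-155 is 10.5% + €3.63/kg.
F-155 has an FTA preferential rate, but origin Serador is not Vinovia; base rate stands.
Duty = €142,160.06 × 10.5% + 1,949 × €3.63 = €22,001.68.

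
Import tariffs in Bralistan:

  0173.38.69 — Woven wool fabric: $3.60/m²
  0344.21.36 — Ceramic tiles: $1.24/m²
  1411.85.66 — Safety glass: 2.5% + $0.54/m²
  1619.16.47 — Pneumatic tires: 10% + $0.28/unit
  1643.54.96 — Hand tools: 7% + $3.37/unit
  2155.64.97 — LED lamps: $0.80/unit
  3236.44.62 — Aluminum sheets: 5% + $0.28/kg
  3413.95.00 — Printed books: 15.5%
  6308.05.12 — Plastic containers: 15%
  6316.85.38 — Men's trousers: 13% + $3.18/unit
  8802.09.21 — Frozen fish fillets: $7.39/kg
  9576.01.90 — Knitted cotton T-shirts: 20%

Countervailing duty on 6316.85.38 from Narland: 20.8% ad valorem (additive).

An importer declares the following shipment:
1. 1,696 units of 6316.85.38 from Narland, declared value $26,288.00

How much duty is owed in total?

$14,278.62

Line 1 (6316.85.38, Narland, 1,696 units, $26,288.00):
Base rate for 6316.85.38 is 13% + $3.18/unit.
Additional duty on 6316.85.38 from Narland: +20.8%. Applied ad valorem rate: 13% + 20.8% = 33.8%.
Duty = $26,288.00 × 33.8% + 1,696 × $3.18 = $14,278.62.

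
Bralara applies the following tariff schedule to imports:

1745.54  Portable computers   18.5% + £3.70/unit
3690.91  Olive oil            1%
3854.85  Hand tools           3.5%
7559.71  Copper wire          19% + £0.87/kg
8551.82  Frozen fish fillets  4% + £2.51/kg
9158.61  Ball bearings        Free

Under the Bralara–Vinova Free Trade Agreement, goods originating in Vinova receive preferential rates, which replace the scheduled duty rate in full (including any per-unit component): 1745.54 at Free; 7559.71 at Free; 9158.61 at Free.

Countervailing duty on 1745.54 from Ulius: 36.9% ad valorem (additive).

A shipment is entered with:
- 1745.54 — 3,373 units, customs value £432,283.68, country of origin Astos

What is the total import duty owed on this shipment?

£92,452.58

Line 1 (1745.54, Astos, 3,373 units, £432,283.68):
Base rate for 1745.54 is 18.5% + £3.70/unit.
1745.54 has an FTA preferential rate, but origin Astos is not Vinova; base rate stands.
The additional-duty order on 1745.54 targets Ulius, not Astos; it does not apply.
Duty = £432,283.68 × 18.5% + 3,373 × £3.70 = £92,452.58.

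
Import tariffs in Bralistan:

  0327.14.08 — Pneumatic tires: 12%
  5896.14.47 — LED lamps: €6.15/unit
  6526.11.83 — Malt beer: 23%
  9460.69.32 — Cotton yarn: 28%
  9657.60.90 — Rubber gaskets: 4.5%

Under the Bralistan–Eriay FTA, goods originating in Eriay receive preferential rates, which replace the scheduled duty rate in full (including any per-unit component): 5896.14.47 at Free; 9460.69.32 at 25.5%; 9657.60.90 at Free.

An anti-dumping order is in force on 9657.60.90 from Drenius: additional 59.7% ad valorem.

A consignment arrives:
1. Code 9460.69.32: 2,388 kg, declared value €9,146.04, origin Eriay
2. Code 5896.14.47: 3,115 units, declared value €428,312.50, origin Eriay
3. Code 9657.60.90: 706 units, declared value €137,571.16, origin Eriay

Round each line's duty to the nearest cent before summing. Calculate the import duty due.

€2,332.24

Line 1 (9460.69.32, Eriay, 2,388 kg, €9,146.04):
Base rate for 9460.69.32 is 28%.
Origin Eriay qualifies under the Bralistan–Eriay agreement and 9460.69.32 is covered: preferential rate 25.5% applies instead.
Duty = €9,146.04 × 25.5% = €2,332.24.
Line 2 (5896.14.47, Eriay, 3,115 units, €428,312.50):
Base rate for 5896.14.47 is €6.15/unit.
Origin Eriay qualifies under the Bralistan–Eriay agreement and 5896.14.47 is covered: preferential rate Free applies instead.
Duty = €428,312.50 × 0% = €0.00.
Line 3 (9657.60.90, Eriay, 706 units, €137,571.16):
Base rate for 9657.60.90 is 4.5%.
Origin Eriay qualifies under the Bralistan–Eriay agreement and 9657.60.90 is covered: preferential rate Free applies instead.
The additional-duty order on 9657.60.90 targets Drenius, not Eriay; it does not apply.
Duty = €137,571.16 × 0% = €0.00.
Total = €2,332.24 + €0.00 + €0.00 = €2,332.24.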